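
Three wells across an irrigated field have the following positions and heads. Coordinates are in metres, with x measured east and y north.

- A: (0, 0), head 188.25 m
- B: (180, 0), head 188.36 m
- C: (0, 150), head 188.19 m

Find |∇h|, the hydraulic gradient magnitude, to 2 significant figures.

0.00073

∂h/∂x = (188.36 − 188.25) / (180 − 0) = +0.0006111
∂h/∂y = (188.19 − 188.25) / (150 − 0) = -0.0004000
|∇h| = √(0.0006111² + -0.0004000²) = 0.0007304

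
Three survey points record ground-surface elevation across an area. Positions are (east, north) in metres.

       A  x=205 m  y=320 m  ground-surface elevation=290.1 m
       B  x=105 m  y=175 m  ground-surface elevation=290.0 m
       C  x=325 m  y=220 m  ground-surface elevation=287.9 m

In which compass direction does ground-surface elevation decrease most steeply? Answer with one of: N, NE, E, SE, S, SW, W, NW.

Taking A as reference: B−A = (-100, -145, -0.1); C−A = (120, -100, -2.2).
Solve a·Δx + b·Δy = Δz: det = (-100)·(-100) − 120·(-145) = 27400.
∂z/∂x = [(-0.1)·(-100) − (-2.2)·(-145)] / 27400 = -0.01128
∂z/∂y = [(-100)·(-2.2) − 120·(-0.1)] / 27400 = +0.008467
Steepest decrease is along −∇f = (+0.01128 E, -0.008467 N) → southeast.

SE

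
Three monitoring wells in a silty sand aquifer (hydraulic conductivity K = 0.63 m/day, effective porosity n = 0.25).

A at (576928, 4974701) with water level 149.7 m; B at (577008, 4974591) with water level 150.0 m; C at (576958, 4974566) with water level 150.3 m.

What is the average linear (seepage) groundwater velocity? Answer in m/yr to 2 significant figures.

Taking A as reference: B−A = (80, -110, +0.3); C−A = (30, -135, +0.6).
Solve a·Δx + b·Δy = Δh: det = 80·(-135) − 30·(-110) = -7500.
∂h/∂x = [(+0.3)·(-135) − (+0.6)·(-110)] / -7500 = -0.003400
∂h/∂y = [80·(+0.6) − 30·(+0.3)] / -7500 = -0.005200
|∇h| = √(-0.003400² + -0.005200²) = 0.006213
Seepage velocity v = K·i/n = 0.63 × 0.006213 / 0.25 = 0.01566 m/day = 5.72 m/yr.

5.7 m/yr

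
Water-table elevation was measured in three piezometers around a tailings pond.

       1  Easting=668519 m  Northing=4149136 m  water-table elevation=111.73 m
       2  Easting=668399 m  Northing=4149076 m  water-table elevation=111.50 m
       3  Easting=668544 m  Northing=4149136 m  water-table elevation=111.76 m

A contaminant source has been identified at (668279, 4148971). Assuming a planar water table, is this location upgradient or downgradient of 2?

Three-point gradient (reference 1): Δ to 2 = (-120, -60, -0.23), Δ to 3 = (25, 0, +0.03).
∂h/∂x = +0.001200, ∂h/∂y = +0.001433 (det = 1500).
Head at (668279, 4148971) = 111.73 + (+0.001200)·(-240) + (+0.001433)·(-165) = 111.21 m.
That is lower than the 111.50 m at 2, so the point is downgradient.

downgradient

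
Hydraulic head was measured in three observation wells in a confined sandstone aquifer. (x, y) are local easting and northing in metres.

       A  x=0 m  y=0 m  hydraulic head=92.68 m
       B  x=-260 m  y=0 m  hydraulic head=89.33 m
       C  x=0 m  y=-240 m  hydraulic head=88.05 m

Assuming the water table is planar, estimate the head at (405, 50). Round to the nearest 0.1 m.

98.9 m

∂h/∂x = (89.33 − 92.68) / (-260 − 0) = +0.01288
∂h/∂y = (88.05 − 92.68) / (-240 − 0) = +0.01929
h(405, 50) = 92.68 + (+0.01288)·(405) + (+0.01929)·(50) = 92.68 +5.218 +0.965 = 98.863 m.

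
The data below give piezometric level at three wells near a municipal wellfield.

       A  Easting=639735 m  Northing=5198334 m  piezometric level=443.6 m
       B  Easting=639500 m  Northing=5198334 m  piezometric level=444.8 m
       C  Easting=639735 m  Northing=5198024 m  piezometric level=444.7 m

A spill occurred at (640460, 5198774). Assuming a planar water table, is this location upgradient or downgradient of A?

downgradient

∂h/∂x = (444.8 − 443.6) / (639500 − 639735) = -0.005106
∂h/∂y = (444.7 − 443.6) / (5198024 − 5198334) = -0.003548
Head at (640460, 5198774) = 443.6 + (-0.005106)·(725) + (-0.003548)·(440) = 438.34 m.
That is lower than the 443.6 m at A, so the point is downgradient.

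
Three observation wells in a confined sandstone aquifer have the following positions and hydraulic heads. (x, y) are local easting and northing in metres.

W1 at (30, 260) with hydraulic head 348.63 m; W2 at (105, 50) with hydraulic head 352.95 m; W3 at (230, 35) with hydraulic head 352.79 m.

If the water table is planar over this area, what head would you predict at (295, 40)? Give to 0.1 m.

352.4 m

Differences from W1: to W2 (Δx, Δy, Δh) = (75, -210, +4.32); to W3 = (200, -225, +4.16).
Determinant of the coordinate differences = 75·(-225) − 200·(-210) = 25125.
∂h/∂x = [(+4.32)·(-225) − (+4.16)·(-210)] / 25125 = -0.003916
∂h/∂y = [75·(+4.16) − 200·(+4.32)] / 25125 = -0.02197
h(295, 40) = 348.63 + (-0.003916)·(265) + (-0.02197)·(-220) = 348.63 -1.038 +4.833 = 352.426 m.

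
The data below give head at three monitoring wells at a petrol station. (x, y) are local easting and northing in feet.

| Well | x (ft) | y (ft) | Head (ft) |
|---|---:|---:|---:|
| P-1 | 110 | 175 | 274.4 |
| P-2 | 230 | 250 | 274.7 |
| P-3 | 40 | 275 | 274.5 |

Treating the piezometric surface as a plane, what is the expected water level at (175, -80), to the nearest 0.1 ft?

274.0 ft

Taking P-1 as reference: P-2−P-1 = (120, 75, +0.3); P-3−P-1 = (-70, 100, +0.1).
Solve a·Δx + b·Δy = Δh: det = 120·100 − (-70)·75 = 17250.
∂h/∂x = [(+0.3)·100 − (+0.1)·75] / 17250 = +0.001304
∂h/∂y = [120·(+0.1) − (-70)·(+0.3)] / 17250 = +0.001913
h(175, -80) = 274.4 + (+0.001304)·(65) + (+0.001913)·(-255) = 274.4 +0.085 -0.488 = 273.997 ft.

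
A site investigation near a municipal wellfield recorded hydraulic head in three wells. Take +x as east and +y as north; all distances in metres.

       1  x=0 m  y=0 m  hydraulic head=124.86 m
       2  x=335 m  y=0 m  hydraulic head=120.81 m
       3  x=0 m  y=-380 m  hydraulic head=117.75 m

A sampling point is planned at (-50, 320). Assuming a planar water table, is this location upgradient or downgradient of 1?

upgradient

∂h/∂x = (120.81 − 124.86) / (335 − 0) = -0.01209
∂h/∂y = (117.75 − 124.86) / (-380 − 0) = +0.01871
Head at (-50, 320) = 124.86 + (-0.01209)·(-50) + (+0.01871)·(320) = 131.45 m.
That is higher than the 124.86 m at 1, so the point is upgradient.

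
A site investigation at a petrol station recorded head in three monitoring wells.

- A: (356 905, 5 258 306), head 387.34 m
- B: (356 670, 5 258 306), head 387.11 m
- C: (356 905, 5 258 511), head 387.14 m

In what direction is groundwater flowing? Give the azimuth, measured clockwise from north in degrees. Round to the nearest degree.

∂h/∂x = (387.11 − 387.34) / (356670 − 356905) = +0.0009787
∂h/∂y = (387.14 − 387.34) / (5258511 − 5258306) = -0.0009756
Flow direction (−∇h) has components (-0.0009787 E, +0.0009756 N).
Azimuth = atan2(E, N) = atan2(-0.0009787, +0.0009756) = 314.9° ≈ 315°.

315°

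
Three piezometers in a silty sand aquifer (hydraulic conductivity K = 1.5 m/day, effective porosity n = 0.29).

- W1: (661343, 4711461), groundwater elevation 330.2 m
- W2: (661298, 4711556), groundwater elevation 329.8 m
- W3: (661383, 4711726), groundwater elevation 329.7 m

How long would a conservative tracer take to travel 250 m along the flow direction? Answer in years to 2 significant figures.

30 years

Taking W1 as reference: W2−W1 = (-45, 95, -0.4); W3−W1 = (40, 265, -0.5).
Determinant of the coordinate differences = (-45)·265 − 40·95 = -15725.
∂h/∂x = [(-0.4)·265 − (-0.5)·95] / -15725 = +0.003720
∂h/∂y = [(-45)·(-0.5) − 40·(-0.4)] / -15725 = -0.002448
|∇h| = √(0.003720² + -0.002448²) = 0.004453
Seepage velocity v = K·i/n = 1.5 × 0.004453 / 0.29 = 0.02303 m/day.
t = 250 / 0.02303 = 1.086e+04 days = 29.7 years.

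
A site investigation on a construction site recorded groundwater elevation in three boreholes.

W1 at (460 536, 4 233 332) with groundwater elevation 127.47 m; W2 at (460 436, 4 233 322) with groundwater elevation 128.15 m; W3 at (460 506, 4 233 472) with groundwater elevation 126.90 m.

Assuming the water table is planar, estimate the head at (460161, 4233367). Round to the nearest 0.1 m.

129.6 m

Differences from W1: to W2 (Δx, Δy, Δh) = (-100, -10, +0.68); to W3 = (-30, 140, -0.57).
Determinant of the coordinate differences = (-100)·140 − (-30)·(-10) = -14300.
∂h/∂x = [(+0.68)·140 − (-0.57)·(-10)] / -14300 = -0.006259
∂h/∂y = [(-100)·(-0.57) − (-30)·(+0.68)] / -14300 = -0.005413
h(460161, 4233367) = 127.47 + (-0.006259)·(-375) + (-0.005413)·(35) = 127.47 +2.347 -0.189 = 129.628 m.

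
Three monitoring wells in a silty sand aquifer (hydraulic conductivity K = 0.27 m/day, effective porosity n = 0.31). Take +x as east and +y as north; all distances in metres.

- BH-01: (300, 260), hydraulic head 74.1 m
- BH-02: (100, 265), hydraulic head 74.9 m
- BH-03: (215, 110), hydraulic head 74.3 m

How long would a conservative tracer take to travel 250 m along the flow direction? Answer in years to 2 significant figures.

Differences from BH-01: to BH-02 (Δx, Δy, Δh) = (-200, 5, +0.8); to BH-03 = (-85, -150, +0.2).
Determinant of the coordinate differences = (-200)·(-150) − (-85)·5 = 30425.
∂h/∂x = [(+0.8)·(-150) − (+0.2)·5] / 30425 = -0.003977
∂h/∂y = [(-200)·(+0.2) − (-85)·(+0.8)] / 30425 = +0.0009203
|∇h| = √(-0.003977² + 0.0009203²) = 0.004082
Seepage velocity v = K·i/n = 0.27 × 0.004082 / 0.31 = 0.003555 m/day.
t = 250 / 0.003555 = 7.032e+04 days = 193 years.

190 years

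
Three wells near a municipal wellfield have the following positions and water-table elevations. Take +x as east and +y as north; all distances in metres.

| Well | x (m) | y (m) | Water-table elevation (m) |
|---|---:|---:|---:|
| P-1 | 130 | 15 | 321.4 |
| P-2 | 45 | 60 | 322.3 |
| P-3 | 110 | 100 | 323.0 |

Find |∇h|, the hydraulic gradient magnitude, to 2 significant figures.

Differences from P-1: to P-2 (Δx, Δy, Δh) = (-85, 45, +0.9); to P-3 = (-20, 85, +1.6).
Determinant of the coordinate differences = (-85)·85 − (-20)·45 = -6325.
∂h/∂x = [(+0.9)·85 − (+1.6)·45] / -6325 = -0.0007115
∂h/∂y = [(-85)·(+1.6) − (-20)·(+0.9)] / -6325 = +0.01866
|∇h| = √(-0.0007115² + 0.01866²) = 0.01867

0.019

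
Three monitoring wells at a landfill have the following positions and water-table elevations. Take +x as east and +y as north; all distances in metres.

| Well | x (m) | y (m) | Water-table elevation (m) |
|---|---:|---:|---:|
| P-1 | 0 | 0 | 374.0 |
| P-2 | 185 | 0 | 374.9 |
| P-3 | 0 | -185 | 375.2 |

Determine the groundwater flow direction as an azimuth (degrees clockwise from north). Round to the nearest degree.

∂h/∂x = (374.9 − 374.0) / (185 − 0) = +0.004865
∂h/∂y = (375.2 − 374.0) / (-185 − 0) = -0.006486
Flow direction (−∇h) has components (-0.004865 E, +0.006486 N).
Azimuth = atan2(E, N) = atan2(-0.004865, +0.006486) = 323.1° ≈ 323°.

323°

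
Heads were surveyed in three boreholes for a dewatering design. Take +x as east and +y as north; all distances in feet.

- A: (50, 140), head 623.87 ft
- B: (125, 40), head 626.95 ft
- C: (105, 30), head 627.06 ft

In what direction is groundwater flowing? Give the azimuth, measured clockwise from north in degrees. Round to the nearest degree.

With h = a·x + b·y + c and A as origin, the differences give:
  75·a + (-100)·b = +3.08
  55·a + (-110)·b = +3.19
Eliminate b (×(-110) and ×(-100), subtract): -2750·a = -19.800 → a = ∂h/∂x = +0.007200
Back-substitute: b = ∂h/∂y = -0.02540.
Flow direction (−∇h) has components (-0.007200 E, +0.02540 N).
Azimuth = atan2(E, N) = atan2(-0.007200, +0.02540) = 344.2° ≈ 344°.

344°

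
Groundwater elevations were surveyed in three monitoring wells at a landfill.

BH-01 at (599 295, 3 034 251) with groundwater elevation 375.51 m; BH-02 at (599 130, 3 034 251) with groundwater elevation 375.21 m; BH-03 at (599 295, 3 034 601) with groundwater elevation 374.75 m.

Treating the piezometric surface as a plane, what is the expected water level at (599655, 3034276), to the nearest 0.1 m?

∂h/∂x = (375.21 − 375.51) / (599130 − 599295) = +0.001818
∂h/∂y = (374.75 − 375.51) / (3034601 − 3034251) = -0.002171
h(599655, 3034276) = 375.51 + (+0.001818)·(360) + (-0.002171)·(25) = 375.51 +0.655 -0.054 = 376.110 m.

376.1 m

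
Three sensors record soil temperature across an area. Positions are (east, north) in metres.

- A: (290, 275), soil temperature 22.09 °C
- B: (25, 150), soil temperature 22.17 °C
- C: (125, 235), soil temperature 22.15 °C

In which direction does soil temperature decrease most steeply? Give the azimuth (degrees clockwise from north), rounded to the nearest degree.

Taking A as reference: B−A = (-265, -125, +0.08); C−A = (-165, -40, +0.06).
Determinant of the coordinate differences = (-265)·(-40) − (-165)·(-125) = -10025.
∂T/∂x = [(+0.08)·(-40) − (+0.06)·(-125)] / -10025 = -0.0004289
∂T/∂y = [(-265)·(+0.06) − (-165)·(+0.08)] / -10025 = +0.0002693
Steepest decrease is along −∇f: components (+0.0004289 E, -0.0002693 N).
Azimuth = atan2(+0.0004289, -0.0002693) = 122.1° ≈ 122°.

122°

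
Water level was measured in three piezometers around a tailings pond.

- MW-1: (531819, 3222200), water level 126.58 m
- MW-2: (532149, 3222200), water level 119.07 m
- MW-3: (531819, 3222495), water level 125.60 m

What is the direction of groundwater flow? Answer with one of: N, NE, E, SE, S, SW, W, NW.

E

∂h/∂x = (119.07 − 126.58) / (532149 − 531819) = -0.02276
∂h/∂y = (125.60 − 126.58) / (3222495 − 3222200) = -0.003322
Flow = −∇h = (+0.02276 east, +0.003322 north), which points east.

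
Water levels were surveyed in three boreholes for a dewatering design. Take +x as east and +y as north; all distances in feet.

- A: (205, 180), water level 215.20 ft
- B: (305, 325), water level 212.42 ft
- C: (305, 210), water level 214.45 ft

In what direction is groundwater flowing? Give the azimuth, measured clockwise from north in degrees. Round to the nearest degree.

With h = a·x + b·y + c and A as origin, the differences give:
  100·a + 145·b = -2.78
  100·a + 30·b = -0.75
Eliminate b (×30 and ×145, subtract): -11500·a = 25.350 → a = ∂h/∂x = -0.002204
Back-substitute: b = ∂h/∂y = -0.01765.
Flow direction (−∇h) has components (+0.002204 E, +0.01765 N).
Azimuth = atan2(E, N) = atan2(+0.002204, +0.01765) = 7.1° ≈ 007°.

007°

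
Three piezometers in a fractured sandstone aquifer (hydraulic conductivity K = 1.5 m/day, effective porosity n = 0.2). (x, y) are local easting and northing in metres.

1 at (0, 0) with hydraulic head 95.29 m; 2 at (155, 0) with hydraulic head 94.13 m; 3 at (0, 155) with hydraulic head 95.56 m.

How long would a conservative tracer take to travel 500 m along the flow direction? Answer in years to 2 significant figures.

∂h/∂x = (94.13 − 95.29) / (155 − 0) = -0.007484
∂h/∂y = (95.56 − 95.29) / (155 − 0) = +0.001742
|∇h| = √(-0.007484² + 0.001742²) = 0.007684
Seepage velocity v = K·i/n = 1.5 × 0.007684 / 0.2 = 0.05763 m/day.
t = 500 / 0.05763 = 8676 days = 23.8 years.

24 years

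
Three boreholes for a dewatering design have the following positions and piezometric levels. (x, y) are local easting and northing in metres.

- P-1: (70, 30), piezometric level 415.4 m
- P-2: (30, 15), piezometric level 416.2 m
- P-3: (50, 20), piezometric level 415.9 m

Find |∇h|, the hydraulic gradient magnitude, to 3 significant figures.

Taking P-1 as reference: P-2−P-1 = (-40, -15, +0.8); P-3−P-1 = (-20, -10, +0.5).
Determinant of the coordinate differences = (-40)·(-10) − (-20)·(-15) = 100.
∂h/∂x = [(+0.8)·(-10) − (+0.5)·(-15)] / 100 = -0.005000
∂h/∂y = [(-40)·(+0.5) − (-20)·(+0.8)] / 100 = -0.04000
|∇h| = √(-0.005000² + -0.04000²) = 0.04031

0.0403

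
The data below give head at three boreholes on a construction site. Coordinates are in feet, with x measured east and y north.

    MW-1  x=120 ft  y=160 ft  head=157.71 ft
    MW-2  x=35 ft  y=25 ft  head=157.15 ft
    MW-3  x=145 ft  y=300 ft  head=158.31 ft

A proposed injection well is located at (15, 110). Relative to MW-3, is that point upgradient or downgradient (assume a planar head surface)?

Three-point gradient (reference MW-1): Δ to MW-2 = (-85, -135, -0.56), Δ to MW-3 = (25, 140, +0.60).
∂h/∂x = -0.0003050, ∂h/∂y = +0.004340 (det = -8525).
Head at (15, 110) = 157.71 + (-0.0003050)·(-105) + (+0.004340)·(-50) = 157.53 ft.
That is lower than the 158.31 ft at MW-3, so the point is downgradient.

downgradient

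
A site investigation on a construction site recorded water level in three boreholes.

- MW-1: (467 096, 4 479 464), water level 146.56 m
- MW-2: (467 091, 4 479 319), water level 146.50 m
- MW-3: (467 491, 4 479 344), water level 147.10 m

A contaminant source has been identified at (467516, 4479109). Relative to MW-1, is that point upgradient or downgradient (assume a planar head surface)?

Differences from MW-1: to MW-2 (Δx, Δy, Δh) = (-5, -145, -0.06); to MW-3 = (395, -120, +0.54).
Solve a·Δx + b·Δy = Δh: det = (-5)·(-120) − 395·(-145) = 57875.
∂h/∂x = [(-0.06)·(-120) − (+0.54)·(-145)] / 57875 = +0.001477
∂h/∂y = [(-5)·(+0.54) − 395·(-0.06)] / 57875 = +0.0003629
Head at (467516, 4479109) = 146.56 + (+0.001477)·(420) + (+0.0003629)·(-355) = 147.05 m.
That is higher than the 146.56 m at MW-1, so the point is upgradient.

upgradient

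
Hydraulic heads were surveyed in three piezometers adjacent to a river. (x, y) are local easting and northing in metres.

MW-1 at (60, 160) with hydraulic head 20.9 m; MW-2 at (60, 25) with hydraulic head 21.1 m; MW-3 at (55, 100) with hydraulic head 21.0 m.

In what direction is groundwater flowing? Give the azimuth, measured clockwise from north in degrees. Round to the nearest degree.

056°

With h = a·x + b·y + c and MW-1 as origin, the differences give:
  0·a + (-135)·b = +0.2
  (-5)·a + (-60)·b = +0.1
Eliminate b (×(-60) and ×(-135), subtract): -675·a = 1.50 → a = ∂h/∂x = -0.002222
Back-substitute: b = ∂h/∂y = -0.001481.
Flow direction (−∇h) has components (+0.002222 E, +0.001481 N).
Azimuth = atan2(E, N) = atan2(+0.002222, +0.001481) = 56.3° ≈ 056°.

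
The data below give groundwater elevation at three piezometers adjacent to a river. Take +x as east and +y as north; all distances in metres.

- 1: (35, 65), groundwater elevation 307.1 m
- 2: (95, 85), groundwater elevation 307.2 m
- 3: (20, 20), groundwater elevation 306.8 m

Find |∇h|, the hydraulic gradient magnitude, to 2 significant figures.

0.0069

With h = a·x + b·y + c and 1 as origin, the differences give:
  60·a + 20·b = +0.1
  (-15)·a + (-45)·b = -0.3
Eliminate b (×(-45) and ×20, subtract): -2400·a = 1.50 → a = ∂h/∂x = -0.0006250
Back-substitute: b = ∂h/∂y = +0.006875.
|∇h| = √(-0.0006250² + 0.006875²) = 0.006903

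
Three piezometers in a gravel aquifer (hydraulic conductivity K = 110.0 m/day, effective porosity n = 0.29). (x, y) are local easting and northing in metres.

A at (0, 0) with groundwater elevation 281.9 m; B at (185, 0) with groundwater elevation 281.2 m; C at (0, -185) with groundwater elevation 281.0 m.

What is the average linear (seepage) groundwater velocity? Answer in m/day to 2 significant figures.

2.3 m/day

∂h/∂x = (281.2 − 281.9) / (185 − 0) = -0.003784
∂h/∂y = (281.0 − 281.9) / (-185 − 0) = +0.004865
|∇h| = √(-0.003784² + 0.004865²) = 0.006163
Seepage velocity v = K·i/n = 110.0 × 0.006163 / 0.29 = 2.338 m/day.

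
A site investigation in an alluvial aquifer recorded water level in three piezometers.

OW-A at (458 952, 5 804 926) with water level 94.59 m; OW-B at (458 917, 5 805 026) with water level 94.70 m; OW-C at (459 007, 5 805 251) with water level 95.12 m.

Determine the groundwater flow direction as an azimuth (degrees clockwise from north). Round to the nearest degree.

215°

With h = a·x + b·y + c and OW-A as origin, the differences give:
  (-35)·a + 100·b = +0.11
  55·a + 325·b = +0.53
Eliminate b (×325 and ×100, subtract): -16875·a = -17.250 → a = ∂h/∂x = +0.001022
Back-substitute: b = ∂h/∂y = +0.001458.
Flow direction (−∇h) has components (-0.001022 E, -0.001458 N).
Azimuth = atan2(E, N) = atan2(-0.001022, -0.001458) = 215.0° ≈ 215°.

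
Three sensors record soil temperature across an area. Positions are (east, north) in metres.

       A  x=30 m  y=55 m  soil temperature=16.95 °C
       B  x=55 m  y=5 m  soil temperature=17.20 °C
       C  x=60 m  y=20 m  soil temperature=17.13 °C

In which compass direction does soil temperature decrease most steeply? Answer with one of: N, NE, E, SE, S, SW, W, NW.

N

Differences from A: to B (Δx, Δy, Δh) = (25, -50, +0.25); to C = (30, -35, +0.18).
Determinant of the coordinate differences = 25·(-35) − 30·(-50) = 625.
∂T/∂x = [(+0.25)·(-35) − (+0.18)·(-50)] / 625 = +0.0004000
∂T/∂y = [25·(+0.18) − 30·(+0.25)] / 625 = -0.004800
Steepest decrease is along −∇f = (-0.0004000 E, +0.004800 N) → north.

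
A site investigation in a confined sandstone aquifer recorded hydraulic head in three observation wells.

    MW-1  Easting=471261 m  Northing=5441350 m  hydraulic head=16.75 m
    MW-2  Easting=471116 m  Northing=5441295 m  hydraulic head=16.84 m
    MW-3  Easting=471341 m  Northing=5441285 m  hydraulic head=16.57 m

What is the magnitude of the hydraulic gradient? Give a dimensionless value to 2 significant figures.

0.0018

Differences from MW-1: to MW-2 (Δx, Δy, Δh) = (-145, -55, +0.09); to MW-3 = (80, -65, -0.18).
Solve a·Δx + b·Δy = Δh: det = (-145)·(-65) − 80·(-55) = 13825.
∂h/∂x = [(+0.09)·(-65) − (-0.18)·(-55)] / 13825 = -0.001139
∂h/∂y = [(-145)·(-0.18) − 80·(+0.09)] / 13825 = +0.001367
|∇h| = √(-0.001139² + 0.001367²) = 0.001779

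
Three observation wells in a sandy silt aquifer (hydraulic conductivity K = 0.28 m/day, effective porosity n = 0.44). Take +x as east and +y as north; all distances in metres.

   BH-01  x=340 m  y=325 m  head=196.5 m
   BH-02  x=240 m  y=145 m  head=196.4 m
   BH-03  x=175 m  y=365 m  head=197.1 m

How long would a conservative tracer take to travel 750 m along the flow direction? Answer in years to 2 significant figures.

840 years

Differences from BH-01: to BH-02 (Δx, Δy, Δh) = (-100, -180, -0.1); to BH-03 = (-165, 40, +0.6).
Solve a·Δx + b·Δy = Δh: det = (-100)·40 − (-165)·(-180) = -33700.
∂h/∂x = [(-0.1)·40 − (+0.6)·(-180)] / -33700 = -0.003086
∂h/∂y = [(-100)·(+0.6) − (-165)·(-0.1)] / -33700 = +0.002270
|∇h| = √(-0.003086² + 0.002270²) = 0.003831
Seepage velocity v = K·i/n = 0.28 × 0.003831 / 0.44 = 0.002438 m/day.
t = 750 / 0.002438 = 3.076e+05 days = 842 years.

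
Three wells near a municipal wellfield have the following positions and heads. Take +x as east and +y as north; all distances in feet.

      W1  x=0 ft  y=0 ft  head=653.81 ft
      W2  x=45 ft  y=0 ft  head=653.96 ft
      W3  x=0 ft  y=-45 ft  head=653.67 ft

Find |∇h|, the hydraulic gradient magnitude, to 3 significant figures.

∂h/∂x = (653.96 − 653.81) / (45 − 0) = +0.003333
∂h/∂y = (653.67 − 653.81) / (-45 − 0) = +0.003111
|∇h| = √(0.003333² + 0.003111²) = 0.004559

0.00456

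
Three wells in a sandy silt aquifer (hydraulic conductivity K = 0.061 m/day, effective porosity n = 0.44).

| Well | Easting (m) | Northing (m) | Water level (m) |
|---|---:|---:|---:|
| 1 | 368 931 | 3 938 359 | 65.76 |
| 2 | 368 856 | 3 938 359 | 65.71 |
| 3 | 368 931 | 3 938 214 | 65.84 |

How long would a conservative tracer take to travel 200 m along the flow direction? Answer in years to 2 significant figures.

∂h/∂x = (65.71 − 65.76) / (368856 − 368931) = +0.0006667
∂h/∂y = (65.84 − 65.76) / (3938214 − 3938359) = -0.0005517
|∇h| = √(0.0006667² + -0.0005517²) = 0.0008654
Seepage velocity v = K·i/n = 0.061 × 0.0008654 / 0.44 = 0.00012 m/day.
t = 200 / 0.00012 = 1.667e+06 days = 4.56e+03 years.

4600 years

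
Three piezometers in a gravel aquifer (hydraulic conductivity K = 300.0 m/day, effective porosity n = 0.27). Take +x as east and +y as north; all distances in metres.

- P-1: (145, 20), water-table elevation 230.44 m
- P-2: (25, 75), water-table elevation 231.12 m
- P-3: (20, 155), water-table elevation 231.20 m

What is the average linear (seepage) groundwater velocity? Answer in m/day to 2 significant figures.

With h = a·x + b·y + c and P-1 as origin, the differences give:
  (-120)·a + 55·b = +0.68
  (-125)·a + 135·b = +0.76
Eliminate b (×135 and ×55, subtract): -9325·a = 50.000 → a = ∂h/∂x = -0.005362
Back-substitute: b = ∂h/∂y = +0.0006649.
|∇h| = √(-0.005362² + 0.0006649²) = 0.005403
Seepage velocity v = K·i/n = 300.0 × 0.005403 / 0.27 = 6.003 m/day.

6.0 m/day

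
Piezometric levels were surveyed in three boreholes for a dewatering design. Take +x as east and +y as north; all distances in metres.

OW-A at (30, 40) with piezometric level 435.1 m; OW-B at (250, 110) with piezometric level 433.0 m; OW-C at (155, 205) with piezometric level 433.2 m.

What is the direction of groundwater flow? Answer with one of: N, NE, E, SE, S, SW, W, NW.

NE

With h = a·x + b·y + c and OW-A as origin, the differences give:
  220·a + 70·b = -2.1
  125·a + 165·b = -1.9
Eliminate b (×165 and ×70, subtract): 27550·a = -213.50 → a = ∂h/∂x = -0.007750
Back-substitute: b = ∂h/∂y = -0.005644.
Flow = −∇h = (+0.007750 east, +0.005644 north), which points northeast.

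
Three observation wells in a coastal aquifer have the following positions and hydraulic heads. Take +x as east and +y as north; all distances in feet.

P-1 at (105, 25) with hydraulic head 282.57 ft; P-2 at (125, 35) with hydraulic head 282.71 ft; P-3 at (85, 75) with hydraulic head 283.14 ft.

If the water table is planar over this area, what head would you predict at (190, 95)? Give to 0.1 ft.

283.5 ft

With h = a·x + b·y + c and P-1 as origin, the differences give:
  20·a + 10·b = +0.14
  (-20)·a + 50·b = +0.57
Eliminate b (×50 and ×10, subtract): 1200·a = 1.300 → a = ∂h/∂x = +0.001083
Back-substitute: b = ∂h/∂y = +0.01183.
h(190, 95) = 282.57 + (+0.001083)·(85) + (+0.01183)·(70) = 282.57 +0.092 +0.828 = 283.490 ft.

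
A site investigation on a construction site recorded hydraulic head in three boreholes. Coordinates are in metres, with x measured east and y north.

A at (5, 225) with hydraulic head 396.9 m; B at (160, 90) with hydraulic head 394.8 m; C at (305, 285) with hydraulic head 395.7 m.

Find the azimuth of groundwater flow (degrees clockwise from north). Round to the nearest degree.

Taking A as reference: B−A = (155, -135, -2.1); C−A = (300, 60, -1.2).
Solve a·Δx + b·Δy = Δh: det = 155·60 − 300·(-135) = 49800.
∂h/∂x = [(-2.1)·60 − (-1.2)·(-135)] / 49800 = -0.005783
∂h/∂y = [155·(-1.2) − 300·(-2.1)] / 49800 = +0.008916
Flow direction (−∇h) has components (+0.005783 E, -0.008916 N).
Azimuth = atan2(E, N) = atan2(+0.005783, -0.008916) = 147.0° ≈ 147°.

147°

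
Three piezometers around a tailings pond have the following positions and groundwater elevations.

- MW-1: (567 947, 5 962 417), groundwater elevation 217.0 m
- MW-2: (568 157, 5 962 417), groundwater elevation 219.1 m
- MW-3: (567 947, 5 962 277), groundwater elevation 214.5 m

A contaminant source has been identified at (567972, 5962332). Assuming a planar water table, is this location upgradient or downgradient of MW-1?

∂h/∂x = (219.1 − 217.0) / (568157 − 567947) = +0.010000
∂h/∂y = (214.5 − 217.0) / (5962277 − 5962417) = +0.01786
Head at (567972, 5962332) = 217.0 + (+0.010000)·(25) + (+0.01786)·(-85) = 215.73 m.
That is lower than the 217.0 m at MW-1, so the point is downgradient.

downgradient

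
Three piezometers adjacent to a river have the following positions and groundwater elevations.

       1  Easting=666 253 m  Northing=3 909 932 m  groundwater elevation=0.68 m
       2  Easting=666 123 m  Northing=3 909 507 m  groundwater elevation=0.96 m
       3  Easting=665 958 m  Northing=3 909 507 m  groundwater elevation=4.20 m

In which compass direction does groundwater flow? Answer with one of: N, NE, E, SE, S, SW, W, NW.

E

Differences from 1: to 2 (Δx, Δy, Δh) = (-130, -425, +0.28); to 3 = (-295, -425, +3.52).
Solve a·Δx + b·Δy = Δh: det = (-130)·(-425) − (-295)·(-425) = -70125.
∂h/∂x = [(+0.28)·(-425) − (+3.52)·(-425)] / -70125 = -0.01964
∂h/∂y = [(-130)·(+3.52) − (-295)·(+0.28)] / -70125 = +0.005348
Flow = −∇h = (+0.01964 east, -0.005348 north), which points east.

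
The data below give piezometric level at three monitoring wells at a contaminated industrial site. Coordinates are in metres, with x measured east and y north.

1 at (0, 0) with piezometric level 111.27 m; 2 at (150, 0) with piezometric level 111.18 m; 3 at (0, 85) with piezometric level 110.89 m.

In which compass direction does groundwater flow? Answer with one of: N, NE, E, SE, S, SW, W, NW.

∂h/∂x = (111.18 − 111.27) / (150 − 0) = -0.0006000
∂h/∂y = (110.89 − 111.27) / (85 − 0) = -0.004471
Flow = −∇h = (+0.0006000 east, +0.004471 north), which points north.

N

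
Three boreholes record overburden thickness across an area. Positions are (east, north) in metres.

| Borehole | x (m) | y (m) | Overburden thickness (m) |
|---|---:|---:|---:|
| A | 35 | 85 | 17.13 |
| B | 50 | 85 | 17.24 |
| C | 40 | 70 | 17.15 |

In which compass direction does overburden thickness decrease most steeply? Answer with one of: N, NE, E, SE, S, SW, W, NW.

With d = a·x + b·y + c and A as origin, the differences give:
  15·a + 0·b = +0.11
  5·a + (-15)·b = +0.02
Eliminate b (×(-15) and ×0, subtract): -225·a = -1.650 → a = ∂d/∂x = +0.007333
Back-substitute: b = ∂d/∂y = +0.001111.
Steepest decrease is along −∇f = (-0.007333 E, -0.001111 N) → west.

W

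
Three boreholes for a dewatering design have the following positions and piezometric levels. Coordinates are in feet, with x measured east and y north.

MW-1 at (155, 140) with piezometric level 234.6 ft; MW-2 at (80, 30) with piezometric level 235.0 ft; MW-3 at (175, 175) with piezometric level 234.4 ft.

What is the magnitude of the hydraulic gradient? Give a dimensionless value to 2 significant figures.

0.025

Differences from MW-1: to MW-2 (Δx, Δy, Δh) = (-75, -110, +0.4); to MW-3 = (20, 35, -0.2).
Solve a·Δx + b·Δy = Δh: det = (-75)·35 − 20·(-110) = -425.
∂h/∂x = [(+0.4)·35 − (-0.2)·(-110)] / -425 = +0.01882
∂h/∂y = [(-75)·(-0.2) − 20·(+0.4)] / -425 = -0.01647
|∇h| = √(0.01882² + -0.01647²) = 0.02501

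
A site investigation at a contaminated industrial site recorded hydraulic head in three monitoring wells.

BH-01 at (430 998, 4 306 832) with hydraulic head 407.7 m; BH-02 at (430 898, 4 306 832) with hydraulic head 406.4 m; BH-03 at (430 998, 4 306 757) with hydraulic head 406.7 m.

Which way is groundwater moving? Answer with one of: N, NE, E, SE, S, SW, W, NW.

∂h/∂x = (406.4 − 407.7) / (430898 − 430998) = +0.01300
∂h/∂y = (406.7 − 407.7) / (4306757 − 4306832) = +0.01333
Flow = −∇h = (-0.01300 east, -0.01333 north), which points southwest.

SW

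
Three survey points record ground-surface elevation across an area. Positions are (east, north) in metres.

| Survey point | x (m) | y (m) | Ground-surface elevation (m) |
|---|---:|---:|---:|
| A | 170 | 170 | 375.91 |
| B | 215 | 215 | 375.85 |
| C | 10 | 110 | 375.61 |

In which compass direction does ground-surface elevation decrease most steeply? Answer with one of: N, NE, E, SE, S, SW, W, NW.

With z = a·x + b·y + c and A as origin, the differences give:
  45·a + 45·b = -0.06
  (-160)·a + (-60)·b = -0.30
Eliminate b (×(-60) and ×45, subtract): 4500·a = 17.100 → a = ∂z/∂x = +0.003800
Back-substitute: b = ∂z/∂y = -0.005133.
Steepest decrease is along −∇f = (-0.003800 E, +0.005133 N) → northwest.

NW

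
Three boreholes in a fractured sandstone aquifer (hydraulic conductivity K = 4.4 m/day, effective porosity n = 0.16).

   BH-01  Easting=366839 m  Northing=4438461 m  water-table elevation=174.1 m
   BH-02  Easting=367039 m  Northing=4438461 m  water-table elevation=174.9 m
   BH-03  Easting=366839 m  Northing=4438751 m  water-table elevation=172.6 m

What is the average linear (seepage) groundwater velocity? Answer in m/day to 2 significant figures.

∂h/∂x = (174.9 − 174.1) / (367039 − 366839) = +0.004000
∂h/∂y = (172.6 − 174.1) / (4438751 − 4438461) = -0.005172
|∇h| = √(0.004000² + -0.005172²) = 0.006538
Seepage velocity v = K·i/n = 4.4 × 0.006538 / 0.16 = 0.1798 m/day.

0.18 m/day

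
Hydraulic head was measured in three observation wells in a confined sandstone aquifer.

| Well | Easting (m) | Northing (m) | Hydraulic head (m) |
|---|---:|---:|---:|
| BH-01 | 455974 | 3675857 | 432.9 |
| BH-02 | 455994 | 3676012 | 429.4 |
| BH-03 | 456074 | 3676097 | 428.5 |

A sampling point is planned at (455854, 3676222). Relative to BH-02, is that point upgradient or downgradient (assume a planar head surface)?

Three-point gradient (reference BH-01): Δ to BH-02 = (20, 155, -3.5), Δ to BH-03 = (100, 240, -4.4).
∂h/∂x = +0.01477, ∂h/∂y = -0.02449 (det = -10700).
Head at (455854, 3676222) = 432.9 + (+0.01477)·(-120) + (-0.02449)·(365) = 422.19 m.
That is lower than the 429.4 m at BH-02, so the point is downgradient.

downgradient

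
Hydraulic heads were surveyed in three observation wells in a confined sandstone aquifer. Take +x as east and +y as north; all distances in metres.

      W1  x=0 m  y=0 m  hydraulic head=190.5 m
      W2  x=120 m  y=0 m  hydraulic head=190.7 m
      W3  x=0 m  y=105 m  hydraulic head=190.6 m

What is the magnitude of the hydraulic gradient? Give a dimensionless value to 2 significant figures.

∂h/∂x = (190.7 − 190.5) / (120 − 0) = +0.001667
∂h/∂y = (190.6 − 190.5) / (105 − 0) = +0.0009524
|∇h| = √(0.001667² + 0.0009524²) = 0.00192

0.0019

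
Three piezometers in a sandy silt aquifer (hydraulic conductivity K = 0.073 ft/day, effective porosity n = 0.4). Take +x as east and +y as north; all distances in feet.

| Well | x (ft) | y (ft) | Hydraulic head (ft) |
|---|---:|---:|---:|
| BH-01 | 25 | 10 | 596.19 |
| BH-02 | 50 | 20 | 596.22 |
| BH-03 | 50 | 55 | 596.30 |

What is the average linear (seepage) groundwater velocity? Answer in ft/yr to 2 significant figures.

0.15 ft/yr

Taking BH-01 as reference: BH-02−BH-01 = (25, 10, +0.03); BH-03−BH-01 = (25, 45, +0.11).
Solve a·Δx + b·Δy = Δh: det = 25·45 − 25·10 = 875.
∂h/∂x = [(+0.03)·45 − (+0.11)·10] / 875 = +0.0002857
∂h/∂y = [25·(+0.11) − 25·(+0.03)] / 875 = +0.002286
|∇h| = √(0.0002857² + 0.002286²) = 0.002304
Seepage velocity v = K·i/n = 0.073 × 0.002304 / 0.4 = 0.0004205 ft/day = 0.1536 ft/yr.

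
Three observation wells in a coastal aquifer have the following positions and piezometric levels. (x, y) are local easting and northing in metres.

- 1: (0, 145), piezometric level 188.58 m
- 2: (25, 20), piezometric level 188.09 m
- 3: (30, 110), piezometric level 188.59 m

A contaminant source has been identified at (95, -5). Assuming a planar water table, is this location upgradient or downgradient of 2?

upgradient

Differences from 1: to 2 (Δx, Δy, Δh) = (25, -125, -0.49); to 3 = (30, -35, +0.01).
Determinant of the coordinate differences = 25·(-35) − 30·(-125) = 2875.
∂h/∂x = [(-0.49)·(-35) − (+0.01)·(-125)] / 2875 = +0.006400
∂h/∂y = [25·(+0.01) − 30·(-0.49)] / 2875 = +0.005200
Head at (95, -5) = 188.58 + (+0.006400)·(95) + (+0.005200)·(-150) = 188.41 m.
That is higher than the 188.09 m at 2, so the point is upgradient.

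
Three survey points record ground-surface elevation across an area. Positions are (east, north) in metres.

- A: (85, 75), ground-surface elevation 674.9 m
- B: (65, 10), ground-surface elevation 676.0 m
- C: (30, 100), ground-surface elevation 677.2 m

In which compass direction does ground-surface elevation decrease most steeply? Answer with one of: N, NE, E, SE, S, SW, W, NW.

Differences from A: to B (Δx, Δy, Δh) = (-20, -65, +1.1); to C = (-55, 25, +2.3).
Determinant of the coordinate differences = (-20)·25 − (-55)·(-65) = -4075.
∂z/∂x = [(+1.1)·25 − (+2.3)·(-65)] / -4075 = -0.04344
∂z/∂y = [(-20)·(+2.3) − (-55)·(+1.1)] / -4075 = -0.003558
Steepest decrease is along −∇f = (+0.04344 E, +0.003558 N) → east.

E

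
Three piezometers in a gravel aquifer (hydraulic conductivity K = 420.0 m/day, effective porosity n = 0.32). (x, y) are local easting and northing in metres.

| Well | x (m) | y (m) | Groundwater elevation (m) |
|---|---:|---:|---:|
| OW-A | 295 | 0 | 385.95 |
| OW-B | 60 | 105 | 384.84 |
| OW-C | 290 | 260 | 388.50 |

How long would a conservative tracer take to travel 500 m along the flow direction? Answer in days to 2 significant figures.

28 days

With h = a·x + b·y + c and OW-A as origin, the differences give:
  (-235)·a + 105·b = -1.11
  (-5)·a + 260·b = +2.55
Eliminate b (×260 and ×105, subtract): -60575·a = -556.350 → a = ∂h/∂x = +0.009184
Back-substitute: b = ∂h/∂y = +0.009984.
|∇h| = √(0.009184² + 0.009984²) = 0.01357
Seepage velocity v = K·i/n = 420.0 × 0.01357 / 0.32 = 17.81 m/day.
t = 500 / 17.81 = 28.07 days.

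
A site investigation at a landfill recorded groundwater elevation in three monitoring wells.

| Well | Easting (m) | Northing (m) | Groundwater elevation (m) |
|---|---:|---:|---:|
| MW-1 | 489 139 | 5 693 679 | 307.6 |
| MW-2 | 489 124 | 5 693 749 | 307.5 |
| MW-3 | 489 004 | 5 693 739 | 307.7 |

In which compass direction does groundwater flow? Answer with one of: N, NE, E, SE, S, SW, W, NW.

NE

With h = a·x + b·y + c and MW-1 as origin, the differences give:
  (-15)·a + 70·b = -0.1
  (-135)·a + 60·b = +0.1
Eliminate b (×60 and ×70, subtract): 8550·a = -13.00 → a = ∂h/∂x = -0.001520
Back-substitute: b = ∂h/∂y = -0.001754.
Flow = −∇h = (+0.001520 east, +0.001754 north), which points northeast.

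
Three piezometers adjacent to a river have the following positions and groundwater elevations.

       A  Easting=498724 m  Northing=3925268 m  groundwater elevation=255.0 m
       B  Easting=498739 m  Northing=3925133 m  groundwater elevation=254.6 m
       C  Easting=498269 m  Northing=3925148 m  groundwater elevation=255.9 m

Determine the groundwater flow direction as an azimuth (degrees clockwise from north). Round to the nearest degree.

Taking A as reference: B−A = (15, -135, -0.4); C−A = (-455, -120, +0.9).
Determinant of the coordinate differences = 15·(-120) − (-455)·(-135) = -63225.
∂h/∂x = [(-0.4)·(-120) − (+0.9)·(-135)] / -63225 = -0.002681
∂h/∂y = [15·(+0.9) − (-455)·(-0.4)] / -63225 = +0.002665
Flow direction (−∇h) has components (+0.002681 E, -0.002665 N).
Azimuth = atan2(E, N) = atan2(+0.002681, -0.002665) = 134.8° ≈ 135°.

135°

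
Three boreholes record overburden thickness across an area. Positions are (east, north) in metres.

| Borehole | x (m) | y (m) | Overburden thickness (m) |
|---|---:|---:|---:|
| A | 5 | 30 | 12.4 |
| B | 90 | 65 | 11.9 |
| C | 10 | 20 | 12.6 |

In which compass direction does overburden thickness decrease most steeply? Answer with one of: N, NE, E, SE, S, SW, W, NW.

N

Differences from A: to B (Δx, Δy, Δh) = (85, 35, -0.5); to C = (5, -10, +0.2).
Solve a·Δx + b·Δy = Δd: det = 85·(-10) − 5·35 = -1025.
∂d/∂x = [(-0.5)·(-10) − (+0.2)·35] / -1025 = +0.001951
∂d/∂y = [85·(+0.2) − 5·(-0.5)] / -1025 = -0.01902
Steepest decrease is along −∇f = (-0.001951 E, +0.01902 N) → north.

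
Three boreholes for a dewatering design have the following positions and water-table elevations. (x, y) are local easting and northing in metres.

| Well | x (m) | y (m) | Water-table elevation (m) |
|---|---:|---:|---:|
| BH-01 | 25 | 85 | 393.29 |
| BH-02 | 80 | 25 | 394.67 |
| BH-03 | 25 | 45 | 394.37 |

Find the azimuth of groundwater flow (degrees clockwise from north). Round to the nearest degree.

Differences from BH-01: to BH-02 (Δx, Δy, Δh) = (55, -60, +1.38); to BH-03 = (0, -40, +1.08).
Determinant of the coordinate differences = 55·(-40) − 0·(-60) = -2200.
∂h/∂x = [(+1.38)·(-40) − (+1.08)·(-60)] / -2200 = -0.004364
∂h/∂y = [55·(+1.08) − 0·(+1.38)] / -2200 = -0.02700
Flow direction (−∇h) has components (+0.004364 E, +0.02700 N).
Azimuth = atan2(E, N) = atan2(+0.004364, +0.02700) = 9.2° ≈ 009°.

009°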